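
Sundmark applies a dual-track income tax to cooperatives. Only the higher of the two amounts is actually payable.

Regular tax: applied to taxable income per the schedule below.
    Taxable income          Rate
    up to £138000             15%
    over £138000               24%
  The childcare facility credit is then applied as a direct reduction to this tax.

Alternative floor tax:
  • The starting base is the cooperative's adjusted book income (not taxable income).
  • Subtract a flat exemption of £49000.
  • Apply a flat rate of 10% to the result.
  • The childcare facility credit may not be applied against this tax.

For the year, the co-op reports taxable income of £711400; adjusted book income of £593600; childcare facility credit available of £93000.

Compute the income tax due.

Alternative floor tax:
  Base (adjusted book income): £593600
  Less exemption £49000 → base £544600
  £544600 × 10% = £54460

Regular tax:
  £138000 × 15% = £20700
  £573400 × 24% = £137616
  → £158316
  Less childcare facility credit £93000 → £65316

£65316 > £54460, so the regular tax governs.

£65316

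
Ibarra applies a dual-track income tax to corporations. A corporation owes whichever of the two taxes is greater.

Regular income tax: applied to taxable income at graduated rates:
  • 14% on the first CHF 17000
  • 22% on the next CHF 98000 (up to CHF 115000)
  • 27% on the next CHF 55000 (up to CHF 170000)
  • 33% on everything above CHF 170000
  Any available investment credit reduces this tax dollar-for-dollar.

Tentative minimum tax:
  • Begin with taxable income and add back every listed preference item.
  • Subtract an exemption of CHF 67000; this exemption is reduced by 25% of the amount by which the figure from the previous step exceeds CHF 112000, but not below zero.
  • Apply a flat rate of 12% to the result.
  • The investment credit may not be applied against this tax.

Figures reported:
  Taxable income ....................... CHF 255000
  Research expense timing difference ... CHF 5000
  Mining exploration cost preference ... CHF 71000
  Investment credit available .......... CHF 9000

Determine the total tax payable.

Regular income tax:
  CHF 17000 × 14% = CHF 2380
  CHF 98000 × 22% = CHF 21560
  CHF 55000 × 27% = CHF 14850
  CHF 85000 × 33% = CHF 28050
  → CHF 66840
  Less investment credit CHF 9000 → CHF 57840

Tentative minimum tax:
  Adjusted income: CHF 255000 + CHF 5000 + CHF 71000 = CHF 331000
  Exemption: CHF 67000 − 25% × (CHF 331000 − CHF 112000) = CHF 67000 − CHF 54750 = CHF 12250
  Base: CHF 331000 − CHF 12250 = CHF 318750
  CHF 318750 × 12% = CHF 38250

CHF 57840 > CHF 38250, so the regular income tax governs.

CHF 57840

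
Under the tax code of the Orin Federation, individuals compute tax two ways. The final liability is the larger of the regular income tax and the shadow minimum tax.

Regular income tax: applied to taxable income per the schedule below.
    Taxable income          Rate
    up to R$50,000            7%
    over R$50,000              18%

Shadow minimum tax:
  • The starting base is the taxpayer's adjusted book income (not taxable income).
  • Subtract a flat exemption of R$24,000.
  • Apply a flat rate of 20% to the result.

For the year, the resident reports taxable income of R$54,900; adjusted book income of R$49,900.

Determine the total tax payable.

R$5,180

Shadow minimum tax:
  Base (adjusted book income): R$49,900
  Less exemption R$24,000 → base R$25,900
  R$25,900 × 20% = R$5,180

Regular income tax:
  R$50,000 × 7% = R$3,500
  R$4,900 × 18% = R$882
  → R$4,382

R$5,180 > R$4,382, so the shadow minimum tax is the binding amount.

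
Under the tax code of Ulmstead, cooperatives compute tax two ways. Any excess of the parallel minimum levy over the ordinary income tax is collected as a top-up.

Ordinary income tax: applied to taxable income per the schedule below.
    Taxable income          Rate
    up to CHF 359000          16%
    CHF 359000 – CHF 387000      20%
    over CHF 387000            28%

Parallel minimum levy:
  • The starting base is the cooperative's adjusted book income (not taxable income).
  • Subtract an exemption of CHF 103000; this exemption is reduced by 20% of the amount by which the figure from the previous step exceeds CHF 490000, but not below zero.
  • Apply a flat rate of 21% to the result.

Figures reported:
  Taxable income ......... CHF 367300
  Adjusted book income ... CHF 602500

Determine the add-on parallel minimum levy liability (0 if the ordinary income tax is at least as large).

CHF 50520

Ordinary income tax:
  CHF 359000 × 16% = CHF 57440
  CHF 8300 × 20% = CHF 1660
  → CHF 59100

Parallel minimum levy:
  Base (adjusted book income): CHF 602500
  Exemption: CHF 103000 − 20% × (CHF 602500 − CHF 490000) = CHF 103000 − CHF 22500 = CHF 80500
  Base: CHF 602500 − CHF 80500 = CHF 522000
  CHF 522000 × 21% = CHF 109620

Excess of parallel minimum levy over ordinary income tax: CHF 109620 − CHF 59100 = CHF 50520.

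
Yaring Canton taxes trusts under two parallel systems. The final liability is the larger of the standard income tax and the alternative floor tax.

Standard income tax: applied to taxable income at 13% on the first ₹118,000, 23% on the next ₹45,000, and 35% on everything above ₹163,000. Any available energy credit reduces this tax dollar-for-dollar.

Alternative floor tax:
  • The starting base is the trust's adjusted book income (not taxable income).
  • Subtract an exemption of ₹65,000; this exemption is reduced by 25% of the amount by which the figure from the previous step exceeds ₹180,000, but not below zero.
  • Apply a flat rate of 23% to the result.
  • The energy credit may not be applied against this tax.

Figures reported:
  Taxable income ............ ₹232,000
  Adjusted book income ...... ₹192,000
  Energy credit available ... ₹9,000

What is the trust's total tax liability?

Alternative floor tax:
  Base (adjusted book income): ₹192,000
  Exemption: ₹65,000 − 25% × (₹192,000 − ₹180,000) = ₹65,000 − ₹3,000 = ₹62,000
  Base: ₹192,000 − ₹62,000 = ₹130,000
  ₹130,000 × 23% = ₹29,900

Standard income tax:
  ₹118,000 × 13% = ₹15,340
  ₹45,000 × 23% = ₹10,350
  ₹69,000 × 35% = ₹24,150
  → ₹49,840
  Less energy credit ₹9,000 → ₹40,840

₹40,840 > ₹29,900, so the standard income tax governs.

₹40,840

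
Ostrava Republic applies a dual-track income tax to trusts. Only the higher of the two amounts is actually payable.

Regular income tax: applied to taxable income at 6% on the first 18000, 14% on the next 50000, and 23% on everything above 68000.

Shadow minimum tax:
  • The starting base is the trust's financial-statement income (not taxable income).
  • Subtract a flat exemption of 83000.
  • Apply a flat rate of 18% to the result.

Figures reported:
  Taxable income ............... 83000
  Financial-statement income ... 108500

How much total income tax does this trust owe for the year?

Shadow minimum tax:
  Base (financial-statement income): 108500
  Less exemption 83000 → base 25500
  25500 × 18% = 4590

Regular income tax:
  18000 × 6% = 1080
  50000 × 14% = 7000
  15000 × 23% = 3450
  → 11530

11530 > 4590, so the regular income tax governs.

11530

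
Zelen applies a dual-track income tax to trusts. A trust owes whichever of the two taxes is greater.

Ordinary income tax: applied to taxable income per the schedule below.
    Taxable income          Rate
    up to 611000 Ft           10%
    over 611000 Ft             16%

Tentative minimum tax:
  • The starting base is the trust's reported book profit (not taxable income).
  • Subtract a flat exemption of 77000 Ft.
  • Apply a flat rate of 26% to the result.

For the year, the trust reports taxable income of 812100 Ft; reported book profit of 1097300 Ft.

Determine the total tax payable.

265278 Ft

Ordinary income tax:
  611000 Ft × 10% = 61100 Ft
  201100 Ft × 16% = 32176 Ft
  → 93276 Ft

Tentative minimum tax:
  Base (reported book profit): 1097300 Ft
  Less exemption 77000 Ft → base 1020300 Ft
  1020300 Ft × 26% = 265278 Ft

265278 Ft > 93276 Ft, so the tentative minimum tax is the binding amount.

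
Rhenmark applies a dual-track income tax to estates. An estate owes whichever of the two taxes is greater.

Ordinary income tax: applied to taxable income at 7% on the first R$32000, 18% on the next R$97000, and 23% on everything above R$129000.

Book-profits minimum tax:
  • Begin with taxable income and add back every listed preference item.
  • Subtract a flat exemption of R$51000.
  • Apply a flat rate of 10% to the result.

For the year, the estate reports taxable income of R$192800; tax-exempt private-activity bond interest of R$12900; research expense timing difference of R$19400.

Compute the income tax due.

R$34374

Ordinary income tax:
  R$32000 × 7% = R$2240
  R$97000 × 18% = R$17460
  R$63800 × 23% = R$14674
  → R$34374

Book-profits minimum tax:
  Adjusted income: R$192800 + R$12900 + R$19400 = R$225100
  Less exemption R$51000 → base R$174100
  R$174100 × 10% = R$17410

R$34374 > R$17410, so the ordinary income tax governs.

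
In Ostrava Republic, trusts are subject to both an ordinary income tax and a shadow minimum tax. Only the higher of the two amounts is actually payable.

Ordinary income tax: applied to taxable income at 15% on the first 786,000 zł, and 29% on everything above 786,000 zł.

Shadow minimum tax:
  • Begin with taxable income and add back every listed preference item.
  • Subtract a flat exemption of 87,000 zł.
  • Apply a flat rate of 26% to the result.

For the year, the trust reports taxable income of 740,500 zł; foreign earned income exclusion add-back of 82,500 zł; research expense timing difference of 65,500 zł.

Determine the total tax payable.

Ordinary income tax:
  740,500 zł × 15% = 111,075 zł

Shadow minimum tax:
  Adjusted income: 740,500 zł + 82,500 zł + 65,500 zł = 888,500 zł
  Less exemption 87,000 zł → base 801,500 zł
  801,500 zł × 26% = 208,390 zł

208,390 zł > 111,075 zł, so the shadow minimum tax is the binding amount.

208,390 zł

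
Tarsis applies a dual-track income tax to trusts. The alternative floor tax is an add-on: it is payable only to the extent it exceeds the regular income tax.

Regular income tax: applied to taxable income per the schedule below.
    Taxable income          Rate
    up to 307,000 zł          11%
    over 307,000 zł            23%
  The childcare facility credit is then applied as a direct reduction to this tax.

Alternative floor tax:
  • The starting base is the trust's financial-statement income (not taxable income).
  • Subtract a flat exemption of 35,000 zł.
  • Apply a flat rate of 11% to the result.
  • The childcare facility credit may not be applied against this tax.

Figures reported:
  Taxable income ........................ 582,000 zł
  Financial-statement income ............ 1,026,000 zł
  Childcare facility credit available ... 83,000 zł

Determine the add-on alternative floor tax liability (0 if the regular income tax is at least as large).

94,990 zł

Alternative floor tax:
  Base (financial-statement income): 1,026,000 zł
  Less exemption 35,000 zł → base 991,000 zł
  991,000 zł × 11% = 109,010 zł

Regular income tax:
  307,000 zł × 11% = 33,770 zł
  275,000 zł × 23% = 63,250 zł
  → 97,020 zł
  Less childcare facility credit 83,000 zł → 14,020 zł

Excess of alternative floor tax over regular income tax: 109,010 zł − 14,020 zł = 94,990 zł.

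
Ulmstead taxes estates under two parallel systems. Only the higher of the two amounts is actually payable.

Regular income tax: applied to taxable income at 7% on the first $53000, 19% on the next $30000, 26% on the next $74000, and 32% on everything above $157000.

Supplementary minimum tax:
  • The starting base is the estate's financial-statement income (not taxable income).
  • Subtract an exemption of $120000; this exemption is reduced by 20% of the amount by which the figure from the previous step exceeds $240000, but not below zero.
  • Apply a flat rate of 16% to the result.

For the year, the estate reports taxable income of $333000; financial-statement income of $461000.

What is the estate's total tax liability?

Regular income tax:
  $53000 × 7% = $3710
  $30000 × 19% = $5700
  $74000 × 26% = $19240
  $176000 × 32% = $56320
  → $84970

Supplementary minimum tax:
  Base (financial-statement income): $461000
  Exemption: $120000 − 20% × ($461000 − $240000) = $120000 − $44200 = $75800
  Base: $461000 − $75800 = $385200
  $385200 × 16% = $61632

$84970 > $61632, so the regular income tax governs.

$84970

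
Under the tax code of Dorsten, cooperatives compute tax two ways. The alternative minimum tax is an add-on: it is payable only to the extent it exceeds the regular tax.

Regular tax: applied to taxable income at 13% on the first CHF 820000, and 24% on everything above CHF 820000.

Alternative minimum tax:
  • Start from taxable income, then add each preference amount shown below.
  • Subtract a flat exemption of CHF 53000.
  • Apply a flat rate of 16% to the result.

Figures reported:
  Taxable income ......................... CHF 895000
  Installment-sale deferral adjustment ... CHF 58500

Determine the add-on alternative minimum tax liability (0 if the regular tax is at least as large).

Alternative minimum tax:
  Adjusted income: CHF 895000 + CHF 58500 = CHF 953500
  Less exemption CHF 53000 → base CHF 900500
  CHF 900500 × 16% = CHF 144080

Regular tax:
  CHF 820000 × 13% = CHF 106600
  CHF 75000 × 24% = CHF 18000
  → CHF 124600

Excess of alternative minimum tax over regular tax: CHF 144080 − CHF 124600 = CHF 19480.

CHF 19480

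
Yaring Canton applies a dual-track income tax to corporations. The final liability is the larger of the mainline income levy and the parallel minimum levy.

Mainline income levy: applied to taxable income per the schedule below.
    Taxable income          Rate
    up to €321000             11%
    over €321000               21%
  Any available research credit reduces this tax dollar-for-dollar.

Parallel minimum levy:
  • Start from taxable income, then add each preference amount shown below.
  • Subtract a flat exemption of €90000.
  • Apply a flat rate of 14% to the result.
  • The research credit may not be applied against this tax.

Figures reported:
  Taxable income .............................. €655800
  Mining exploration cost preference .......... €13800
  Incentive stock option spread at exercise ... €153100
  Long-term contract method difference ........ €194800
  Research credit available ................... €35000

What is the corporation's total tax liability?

€129850

Mainline income levy:
  €321000 × 11% = €35310
  €334800 × 21% = €70308
  → €105618
  Less research credit €35000 → €70618

Parallel minimum levy:
  Adjusted income: €655800 + €13800 + €153100 + €194800 = €1017500
  Less exemption €90000 → base €927500
  €927500 × 14% = €129850

€129850 > €70618, so the parallel minimum levy is the binding amount.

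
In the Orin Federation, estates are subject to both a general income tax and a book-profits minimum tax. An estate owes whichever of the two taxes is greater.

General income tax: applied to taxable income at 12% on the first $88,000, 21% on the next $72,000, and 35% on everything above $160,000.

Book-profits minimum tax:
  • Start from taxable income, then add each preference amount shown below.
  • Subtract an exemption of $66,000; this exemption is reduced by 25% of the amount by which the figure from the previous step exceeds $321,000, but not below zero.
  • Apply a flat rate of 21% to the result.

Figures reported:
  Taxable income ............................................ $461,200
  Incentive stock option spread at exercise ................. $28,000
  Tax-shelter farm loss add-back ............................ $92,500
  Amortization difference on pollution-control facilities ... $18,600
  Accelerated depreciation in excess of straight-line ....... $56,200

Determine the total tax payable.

General income tax:
  $88,000 × 12% = $10,560
  $72,000 × 21% = $15,120
  $301,200 × 35% = $105,420
  → $131,100

Book-profits minimum tax:
  Adjusted income: $461,200 + $28,000 + $92,500 + $18,600 + $56,200 = $656,500
  Exemption: 25% × ($656,500 − $321,000) = $83,875 ≥ $66,000, so the exemption is fully phased out
  Base: $656,500 − $0 = $656,500
  $656,500 × 21% = $137,865

$137,865 > $131,100, so the book-profits minimum tax is the binding amount.

$137,865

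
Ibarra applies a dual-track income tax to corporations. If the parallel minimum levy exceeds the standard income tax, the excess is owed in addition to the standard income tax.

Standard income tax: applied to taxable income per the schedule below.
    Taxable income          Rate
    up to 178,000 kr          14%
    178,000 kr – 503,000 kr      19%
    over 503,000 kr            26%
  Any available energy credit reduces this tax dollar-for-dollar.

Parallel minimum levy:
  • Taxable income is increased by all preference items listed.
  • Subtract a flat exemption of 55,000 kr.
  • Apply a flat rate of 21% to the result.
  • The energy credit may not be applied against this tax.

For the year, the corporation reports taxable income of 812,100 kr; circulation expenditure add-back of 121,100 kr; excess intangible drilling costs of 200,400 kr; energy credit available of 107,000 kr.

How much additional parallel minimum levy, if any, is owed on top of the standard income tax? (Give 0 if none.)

Parallel minimum levy:
  Adjusted income: 812,100 kr + 121,100 kr + 200,400 kr = 1,133,600 kr
  Less exemption 55,000 kr → base 1,078,600 kr
  1,078,600 kr × 21% = 226,506 kr

Standard income tax:
  178,000 kr × 14% = 24,920 kr
  325,000 kr × 19% = 61,750 kr
  309,100 kr × 26% = 80,366 kr
  → 167,036 kr
  Less energy credit 107,000 kr → 60,036 kr

Excess of parallel minimum levy over standard income tax: 226,506 kr − 60,036 kr = 166,470 kr.

166,470 kr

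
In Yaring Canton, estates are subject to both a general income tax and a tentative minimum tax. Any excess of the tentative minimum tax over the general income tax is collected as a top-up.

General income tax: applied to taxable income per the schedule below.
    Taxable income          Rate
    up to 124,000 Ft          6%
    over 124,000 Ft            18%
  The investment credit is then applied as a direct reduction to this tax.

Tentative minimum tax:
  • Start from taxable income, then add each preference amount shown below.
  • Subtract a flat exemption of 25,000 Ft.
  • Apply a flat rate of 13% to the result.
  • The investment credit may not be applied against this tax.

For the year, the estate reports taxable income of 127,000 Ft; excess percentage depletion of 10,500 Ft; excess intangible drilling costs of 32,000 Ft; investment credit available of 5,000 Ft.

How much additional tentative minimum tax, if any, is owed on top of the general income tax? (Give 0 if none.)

Tentative minimum tax:
  Adjusted income: 127,000 Ft + 10,500 Ft + 32,000 Ft = 169,500 Ft
  Less exemption 25,000 Ft → base 144,500 Ft
  144,500 Ft × 13% = 18,785 Ft

General income tax:
  124,000 Ft × 6% = 7,440 Ft
  3,000 Ft × 18% = 540 Ft
  → 7,980 Ft
  Less investment credit 5,000 Ft → 2,980 Ft

Excess of tentative minimum tax over general income tax: 18,785 Ft − 2,980 Ft = 15,805 Ft.

15,805 Ft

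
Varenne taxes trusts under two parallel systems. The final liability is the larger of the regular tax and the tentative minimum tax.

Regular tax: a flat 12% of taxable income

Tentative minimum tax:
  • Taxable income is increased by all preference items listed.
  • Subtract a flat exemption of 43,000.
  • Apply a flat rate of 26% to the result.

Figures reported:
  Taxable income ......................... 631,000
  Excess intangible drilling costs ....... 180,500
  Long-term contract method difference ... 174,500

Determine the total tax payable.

245,180

Tentative minimum tax:
  Adjusted income: 631,000 + 180,500 + 174,500 = 986,000
  Less exemption 43,000 → base 943,000
  943,000 × 26% = 245,180

Regular tax:
  631,000 × 12% = 75,720

245,180 > 75,720, so the tentative minimum tax is the binding amount.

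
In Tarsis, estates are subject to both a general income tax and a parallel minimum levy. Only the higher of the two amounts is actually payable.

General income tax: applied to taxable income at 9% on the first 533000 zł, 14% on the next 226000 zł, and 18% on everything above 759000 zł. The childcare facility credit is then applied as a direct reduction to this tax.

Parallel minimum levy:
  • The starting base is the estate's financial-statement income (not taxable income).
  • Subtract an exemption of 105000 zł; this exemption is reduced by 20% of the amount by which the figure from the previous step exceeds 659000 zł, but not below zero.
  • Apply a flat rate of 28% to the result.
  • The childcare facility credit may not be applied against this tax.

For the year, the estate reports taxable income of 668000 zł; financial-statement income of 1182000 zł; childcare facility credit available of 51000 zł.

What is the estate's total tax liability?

330848 zł

Parallel minimum levy:
  Base (financial-statement income): 1182000 zł
  Exemption: 105000 zł − 20% × (1182000 zł − 659000 zł) = 105000 zł − 104600 zł = 400 zł
  Base: 1182000 zł − 400 zł = 1181600 zł
  1181600 zł × 28% = 330848 zł

General income tax:
  533000 zł × 9% = 47970 zł
  135000 zł × 14% = 18900 zł
  → 66870 zł
  Less childcare facility credit 51000 zł → 15870 zł

330848 zł > 15870 zł, so the parallel minimum levy is the binding amount.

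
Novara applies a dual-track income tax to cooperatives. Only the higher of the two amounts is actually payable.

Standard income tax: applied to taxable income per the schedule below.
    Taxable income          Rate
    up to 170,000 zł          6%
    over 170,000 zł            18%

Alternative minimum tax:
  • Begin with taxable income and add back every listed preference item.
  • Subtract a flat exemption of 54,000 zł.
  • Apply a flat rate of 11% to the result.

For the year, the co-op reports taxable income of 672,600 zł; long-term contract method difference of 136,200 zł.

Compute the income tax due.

100,668 zł

Alternative minimum tax:
  Adjusted income: 672,600 zł + 136,200 zł = 808,800 zł
  Less exemption 54,000 zł → base 754,800 zł
  754,800 zł × 11% = 83,028 zł

Standard income tax:
  170,000 zł × 6% = 10,200 zł
  502,600 zł × 18% = 90,468 zł
  → 100,668 zł

100,668 zł > 83,028 zł, so the standard income tax governs.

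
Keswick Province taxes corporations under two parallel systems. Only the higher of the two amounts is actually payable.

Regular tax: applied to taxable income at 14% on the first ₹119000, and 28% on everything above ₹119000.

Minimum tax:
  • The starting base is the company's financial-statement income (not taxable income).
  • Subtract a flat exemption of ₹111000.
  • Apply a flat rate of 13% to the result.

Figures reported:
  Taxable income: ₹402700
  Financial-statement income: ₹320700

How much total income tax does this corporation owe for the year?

Regular tax:
  ₹119000 × 14% = ₹16660
  ₹283700 × 28% = ₹79436
  → ₹96096

Minimum tax:
  Base (financial-statement income): ₹320700
  Less exemption ₹111000 → base ₹209700
  ₹209700 × 13% = ₹27261

₹96096 > ₹27261, so the regular tax governs.

₹96096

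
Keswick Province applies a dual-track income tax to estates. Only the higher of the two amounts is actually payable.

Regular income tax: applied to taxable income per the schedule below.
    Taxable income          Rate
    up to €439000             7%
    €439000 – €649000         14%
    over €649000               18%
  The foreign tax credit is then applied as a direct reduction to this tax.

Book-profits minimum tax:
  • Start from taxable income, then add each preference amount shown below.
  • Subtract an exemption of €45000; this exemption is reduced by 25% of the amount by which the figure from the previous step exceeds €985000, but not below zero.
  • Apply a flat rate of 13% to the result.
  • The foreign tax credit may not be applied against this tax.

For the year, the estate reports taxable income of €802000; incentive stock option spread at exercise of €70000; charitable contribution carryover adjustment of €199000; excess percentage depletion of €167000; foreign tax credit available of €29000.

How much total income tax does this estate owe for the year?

Book-profits minimum tax:
  Adjusted income: €802000 + €70000 + €199000 + €167000 = €1238000
  Exemption: 25% × (€1238000 − €985000) = €63250 ≥ €45000, so the exemption is fully phased out
  Base: €1238000 − €0 = €1238000
  €1238000 × 13% = €160940

Regular income tax:
  €439000 × 7% = €30730
  €210000 × 14% = €29400
  €153000 × 18% = €27540
  → €87670
  Less foreign tax credit €29000 → €58670

€160940 > €58670, so the book-profits minimum tax is the binding amount.

€160940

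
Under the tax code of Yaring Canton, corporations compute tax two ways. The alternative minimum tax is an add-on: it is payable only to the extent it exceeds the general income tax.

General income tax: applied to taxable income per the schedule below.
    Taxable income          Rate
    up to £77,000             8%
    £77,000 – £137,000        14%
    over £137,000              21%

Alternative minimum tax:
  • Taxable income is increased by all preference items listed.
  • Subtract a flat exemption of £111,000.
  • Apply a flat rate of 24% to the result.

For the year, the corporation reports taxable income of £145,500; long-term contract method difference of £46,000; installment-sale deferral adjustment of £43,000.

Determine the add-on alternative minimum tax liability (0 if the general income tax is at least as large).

£13,295

General income tax:
  £77,000 × 8% = £6,160
  £60,000 × 14% = £8,400
  £8,500 × 21% = £1,785
  → £16,345

Alternative minimum tax:
  Adjusted income: £145,500 + £46,000 + £43,000 = £234,500
  Less exemption £111,000 → base £123,500
  £123,500 × 24% = £29,640

Excess of alternative minimum tax over general income tax: £29,640 − £16,345 = £13,295.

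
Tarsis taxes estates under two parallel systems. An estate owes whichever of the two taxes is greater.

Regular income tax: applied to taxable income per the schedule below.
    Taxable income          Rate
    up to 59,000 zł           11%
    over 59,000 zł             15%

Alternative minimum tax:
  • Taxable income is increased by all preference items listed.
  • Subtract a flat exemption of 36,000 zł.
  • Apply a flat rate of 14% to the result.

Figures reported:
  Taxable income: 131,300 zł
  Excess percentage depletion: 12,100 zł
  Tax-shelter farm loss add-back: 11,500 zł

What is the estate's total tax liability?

Alternative minimum tax:
  Adjusted income: 131,300 zł + 12,100 zł + 11,500 zł = 154,900 zł
  Less exemption 36,000 zł → base 118,900 zł
  118,900 zł × 14% = 16,646 zł

Regular income tax:
  59,000 zł × 11% = 6,490 zł
  72,300 zł × 15% = 10,845 zł
  → 17,335 zł

17,335 zł > 16,646 zł, so the regular income tax governs.

17,335 zł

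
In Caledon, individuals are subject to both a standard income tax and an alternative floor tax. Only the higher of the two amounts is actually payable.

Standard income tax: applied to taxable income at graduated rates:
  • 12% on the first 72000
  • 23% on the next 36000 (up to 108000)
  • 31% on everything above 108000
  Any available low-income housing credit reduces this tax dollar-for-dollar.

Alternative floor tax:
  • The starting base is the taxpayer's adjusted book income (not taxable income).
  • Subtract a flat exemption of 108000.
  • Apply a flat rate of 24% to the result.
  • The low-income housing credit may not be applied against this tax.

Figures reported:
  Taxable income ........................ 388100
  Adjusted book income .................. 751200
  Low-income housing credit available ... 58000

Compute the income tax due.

Standard income tax:
  72000 × 12% = 8640
  36000 × 23% = 8280
  280100 × 31% = 86831
  → 103751
  Less low-income housing credit 58000 → 45751

Alternative floor tax:
  Base (adjusted book income): 751200
  Less exemption 108000 → base 643200
  643200 × 24% = 154368

154368 > 45751, so the alternative floor tax is the binding amount.

154368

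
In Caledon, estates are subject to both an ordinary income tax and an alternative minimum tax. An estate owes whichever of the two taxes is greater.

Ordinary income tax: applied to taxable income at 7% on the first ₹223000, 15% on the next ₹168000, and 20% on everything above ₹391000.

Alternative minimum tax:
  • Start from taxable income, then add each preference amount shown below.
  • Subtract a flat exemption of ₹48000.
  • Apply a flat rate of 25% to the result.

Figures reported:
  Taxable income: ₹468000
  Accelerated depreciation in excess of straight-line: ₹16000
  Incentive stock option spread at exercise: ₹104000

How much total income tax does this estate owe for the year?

Ordinary income tax:
  ₹223000 × 7% = ₹15610
  ₹168000 × 15% = ₹25200
  ₹77000 × 20% = ₹15400
  → ₹56210

Alternative minimum tax:
  Adjusted income: ₹468000 + ₹16000 + ₹104000 = ₹588000
  Less exemption ₹48000 → base ₹540000
  ₹540000 × 25% = ₹135000

₹135000 > ₹56210, so the alternative minimum tax is the binding amount.

₹135000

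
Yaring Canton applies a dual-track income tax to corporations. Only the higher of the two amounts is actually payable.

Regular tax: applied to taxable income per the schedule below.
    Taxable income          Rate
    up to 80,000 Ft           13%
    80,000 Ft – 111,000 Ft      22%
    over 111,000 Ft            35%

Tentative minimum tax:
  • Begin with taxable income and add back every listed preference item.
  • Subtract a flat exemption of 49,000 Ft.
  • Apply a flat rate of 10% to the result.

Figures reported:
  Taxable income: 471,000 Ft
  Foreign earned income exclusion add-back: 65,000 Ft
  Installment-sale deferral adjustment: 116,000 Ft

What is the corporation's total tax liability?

143,220 Ft

Tentative minimum tax:
  Adjusted income: 471,000 Ft + 65,000 Ft + 116,000 Ft = 652,000 Ft
  Less exemption 49,000 Ft → base 603,000 Ft
  603,000 Ft × 10% = 60,300 Ft

Regular tax:
  80,000 Ft × 13% = 10,400 Ft
  31,000 Ft × 22% = 6,820 Ft
  360,000 Ft × 35% = 126,000 Ft
  → 143,220 Ft

143,220 Ft > 60,300 Ft, so the regular tax governs.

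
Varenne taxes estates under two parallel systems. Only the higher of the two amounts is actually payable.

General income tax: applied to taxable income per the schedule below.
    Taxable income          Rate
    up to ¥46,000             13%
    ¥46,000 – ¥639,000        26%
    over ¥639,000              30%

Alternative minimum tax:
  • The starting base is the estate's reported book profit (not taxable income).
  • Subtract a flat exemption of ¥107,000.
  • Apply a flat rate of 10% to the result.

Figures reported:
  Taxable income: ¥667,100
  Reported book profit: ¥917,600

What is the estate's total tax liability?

¥168,590

General income tax:
  ¥46,000 × 13% = ¥5,980
  ¥593,000 × 26% = ¥154,180
  ¥28,100 × 30% = ¥8,430
  → ¥168,590

Alternative minimum tax:
  Base (reported book profit): ¥917,600
  Less exemption ¥107,000 → base ¥810,600
  ¥810,600 × 10% = ¥81,060

¥168,590 > ¥81,060, so the general income tax governs.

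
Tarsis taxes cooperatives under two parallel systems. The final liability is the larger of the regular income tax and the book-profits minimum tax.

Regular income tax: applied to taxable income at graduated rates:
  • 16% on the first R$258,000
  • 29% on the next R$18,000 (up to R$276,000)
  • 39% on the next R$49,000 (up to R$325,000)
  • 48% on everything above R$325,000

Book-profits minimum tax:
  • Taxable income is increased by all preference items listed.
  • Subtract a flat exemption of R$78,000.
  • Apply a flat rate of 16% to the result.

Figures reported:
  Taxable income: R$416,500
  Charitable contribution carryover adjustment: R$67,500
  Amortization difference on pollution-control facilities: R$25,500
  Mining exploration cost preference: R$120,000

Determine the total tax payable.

R$109,530

Regular income tax:
  R$258,000 × 16% = R$41,280
  R$18,000 × 29% = R$5,220
  R$49,000 × 39% = R$19,110
  R$91,500 × 48% = R$43,920
  → R$109,530

Book-profits minimum tax:
  Adjusted income: R$416,500 + R$67,500 + R$25,500 + R$120,000 = R$629,500
  Less exemption R$78,000 → base R$551,500
  R$551,500 × 16% = R$88,240

R$109,530 > R$88,240, so the regular income tax governs.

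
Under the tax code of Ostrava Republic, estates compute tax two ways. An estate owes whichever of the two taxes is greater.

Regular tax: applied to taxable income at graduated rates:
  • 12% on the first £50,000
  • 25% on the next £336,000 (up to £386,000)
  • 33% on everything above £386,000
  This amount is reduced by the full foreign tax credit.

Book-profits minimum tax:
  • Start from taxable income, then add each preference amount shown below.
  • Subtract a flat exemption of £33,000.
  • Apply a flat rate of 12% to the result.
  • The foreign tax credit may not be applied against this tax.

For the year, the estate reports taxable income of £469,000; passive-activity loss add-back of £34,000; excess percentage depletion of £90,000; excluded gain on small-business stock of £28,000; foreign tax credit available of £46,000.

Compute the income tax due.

£71,390

Regular tax:
  £50,000 × 12% = £6,000
  £336,000 × 25% = £84,000
  £83,000 × 33% = £27,390
  → £117,390
  Less foreign tax credit £46,000 → £71,390

Book-profits minimum tax:
  Adjusted income: £469,000 + £34,000 + £90,000 + £28,000 = £621,000
  Less exemption £33,000 → base £588,000
  £588,000 × 12% = £70,560

£71,390 > £70,560, so the regular tax governs.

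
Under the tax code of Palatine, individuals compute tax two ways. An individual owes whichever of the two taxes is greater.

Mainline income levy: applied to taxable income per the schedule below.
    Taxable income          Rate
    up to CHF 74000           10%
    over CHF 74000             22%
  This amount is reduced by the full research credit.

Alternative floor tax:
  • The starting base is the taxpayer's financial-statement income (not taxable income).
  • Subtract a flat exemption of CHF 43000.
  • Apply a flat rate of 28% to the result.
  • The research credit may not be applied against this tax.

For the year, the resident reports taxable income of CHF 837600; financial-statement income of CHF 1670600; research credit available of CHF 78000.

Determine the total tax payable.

Mainline income levy:
  CHF 74000 × 10% = CHF 7400
  CHF 763600 × 22% = CHF 167992
  → CHF 175392
  Less research credit CHF 78000 → CHF 97392

Alternative floor tax:
  Base (financial-statement income): CHF 1670600
  Less exemption CHF 43000 → base CHF 1627600
  CHF 1627600 × 28% = CHF 455728

CHF 455728 > CHF 97392, so the alternative floor tax is the binding amount.

CHF 455728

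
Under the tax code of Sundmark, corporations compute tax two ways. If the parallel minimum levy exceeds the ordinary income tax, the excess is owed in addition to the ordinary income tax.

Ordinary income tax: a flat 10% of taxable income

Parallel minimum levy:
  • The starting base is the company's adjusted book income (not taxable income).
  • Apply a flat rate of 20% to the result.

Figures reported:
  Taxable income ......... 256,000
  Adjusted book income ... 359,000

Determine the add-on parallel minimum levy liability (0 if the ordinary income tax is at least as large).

46,200

Ordinary income tax:
  256,000 × 10% = 25,600

Parallel minimum levy:
  Base (adjusted book income): 359,000
  359,000 × 20% = 71,800

Excess of parallel minimum levy over ordinary income tax: 71,800 − 25,600 = 46,200.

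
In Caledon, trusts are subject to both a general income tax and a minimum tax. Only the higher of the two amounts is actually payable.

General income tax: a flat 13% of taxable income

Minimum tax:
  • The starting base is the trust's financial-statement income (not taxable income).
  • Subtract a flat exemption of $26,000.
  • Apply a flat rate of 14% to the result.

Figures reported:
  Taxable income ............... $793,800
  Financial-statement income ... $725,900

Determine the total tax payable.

$103,194

General income tax:
  $793,800 × 13% = $103,194

Minimum tax:
  Base (financial-statement income): $725,900
  Less exemption $26,000 → base $699,900
  $699,900 × 14% = $97,986

$103,194 > $97,986, so the general income tax governs.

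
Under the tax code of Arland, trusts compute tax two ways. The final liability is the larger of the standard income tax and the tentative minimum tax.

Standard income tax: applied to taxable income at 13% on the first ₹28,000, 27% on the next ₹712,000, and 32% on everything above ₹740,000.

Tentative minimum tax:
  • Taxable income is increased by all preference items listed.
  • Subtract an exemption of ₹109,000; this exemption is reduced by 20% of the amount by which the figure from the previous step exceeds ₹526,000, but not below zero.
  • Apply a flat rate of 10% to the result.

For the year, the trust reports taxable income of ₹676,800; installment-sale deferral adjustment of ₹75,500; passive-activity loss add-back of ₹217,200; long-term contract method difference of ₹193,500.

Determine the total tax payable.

Standard income tax:
  ₹28,000 × 13% = ₹3,640
  ₹648,800 × 27% = ₹175,176
  → ₹178,816

Tentative minimum tax:
  Adjusted income: ₹676,800 + ₹75,500 + ₹217,200 + ₹193,500 = ₹1,163,000
  Exemption: 20% × (₹1,163,000 − ₹526,000) = ₹127,400 ≥ ₹109,000, so the exemption is fully phased out
  Base: ₹1,163,000 − ₹0 = ₹1,163,000
  ₹1,163,000 × 10% = ₹116,300

₹178,816 > ₹116,300, so the standard income tax governs.

₹178,816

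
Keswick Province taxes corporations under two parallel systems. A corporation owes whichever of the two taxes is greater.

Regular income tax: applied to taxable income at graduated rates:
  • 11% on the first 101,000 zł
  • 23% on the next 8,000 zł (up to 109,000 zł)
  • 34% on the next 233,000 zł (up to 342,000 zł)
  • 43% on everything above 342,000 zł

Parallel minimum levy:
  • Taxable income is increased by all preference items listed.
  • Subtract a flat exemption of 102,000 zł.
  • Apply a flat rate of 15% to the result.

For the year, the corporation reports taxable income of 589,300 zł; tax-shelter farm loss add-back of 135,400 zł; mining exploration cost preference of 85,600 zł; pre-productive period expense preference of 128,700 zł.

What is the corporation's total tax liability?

Parallel minimum levy:
  Adjusted income: 589,300 zł + 135,400 zł + 85,600 zł + 128,700 zł = 939,000 zł
  Less exemption 102,000 zł → base 837,000 zł
  837,000 zł × 15% = 125,550 zł

Regular income tax:
  101,000 zł × 11% = 11,110 zł
  8,000 zł × 23% = 1,840 zł
  233,000 zł × 34% = 79,220 zł
  247,300 zł × 43% = 106,339 zł
  → 198,509 zł

198,509 zł > 125,550 zł, so the regular income tax governs.

198,509 zł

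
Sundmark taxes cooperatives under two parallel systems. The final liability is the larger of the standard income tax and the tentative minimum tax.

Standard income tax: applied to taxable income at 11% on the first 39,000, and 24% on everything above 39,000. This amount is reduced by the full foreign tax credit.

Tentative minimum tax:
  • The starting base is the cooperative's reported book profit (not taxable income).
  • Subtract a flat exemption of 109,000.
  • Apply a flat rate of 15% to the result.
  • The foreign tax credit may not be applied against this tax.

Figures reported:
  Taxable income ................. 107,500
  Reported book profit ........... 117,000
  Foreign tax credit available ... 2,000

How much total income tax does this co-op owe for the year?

18,730

Standard income tax:
  39,000 × 11% = 4,290
  68,500 × 24% = 16,440
  → 20,730
  Less foreign tax credit 2,000 → 18,730

Tentative minimum tax:
  Base (reported book profit): 117,000
  Less exemption 109,000 → base 8,000
  8,000 × 15% = 1,200

18,730 > 1,200, so the standard income tax governs.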